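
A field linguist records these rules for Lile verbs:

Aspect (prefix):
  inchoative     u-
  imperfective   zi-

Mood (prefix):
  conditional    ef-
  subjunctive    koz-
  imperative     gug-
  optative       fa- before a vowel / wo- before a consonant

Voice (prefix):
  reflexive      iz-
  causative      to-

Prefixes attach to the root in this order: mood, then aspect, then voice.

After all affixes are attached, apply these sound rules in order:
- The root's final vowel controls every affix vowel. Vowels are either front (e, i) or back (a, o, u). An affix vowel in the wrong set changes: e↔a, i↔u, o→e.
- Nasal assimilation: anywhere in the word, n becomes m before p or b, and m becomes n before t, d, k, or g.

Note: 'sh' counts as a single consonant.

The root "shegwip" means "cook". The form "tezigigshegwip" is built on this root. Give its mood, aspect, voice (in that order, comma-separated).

imperative, imperfective, causative

Segment: to-zi-gug-shegwip.
mood: gug- → imperative.
aspect: zi- → imperfective.
voice: to- → causative.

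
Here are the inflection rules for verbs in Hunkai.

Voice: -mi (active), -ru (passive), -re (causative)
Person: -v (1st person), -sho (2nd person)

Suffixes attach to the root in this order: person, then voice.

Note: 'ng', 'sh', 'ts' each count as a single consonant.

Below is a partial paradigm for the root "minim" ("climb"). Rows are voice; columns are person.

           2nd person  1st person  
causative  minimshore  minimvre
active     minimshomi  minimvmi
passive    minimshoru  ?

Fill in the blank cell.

Attach person 1st person -v → minimv.
Attach voice passive -ru → minimvru.

minimvru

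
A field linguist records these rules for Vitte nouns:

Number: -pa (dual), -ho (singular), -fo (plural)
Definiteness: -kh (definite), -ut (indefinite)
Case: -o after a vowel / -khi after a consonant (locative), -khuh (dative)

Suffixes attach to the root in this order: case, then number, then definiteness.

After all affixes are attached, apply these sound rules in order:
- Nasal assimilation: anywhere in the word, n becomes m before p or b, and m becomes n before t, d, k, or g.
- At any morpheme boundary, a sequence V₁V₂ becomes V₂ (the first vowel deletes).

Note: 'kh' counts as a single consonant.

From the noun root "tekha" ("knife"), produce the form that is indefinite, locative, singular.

tekhohut

Attach case locative -o (after vowel 'a') → tekhao.
Attach number singular -ho → tekhaoho.
Attach definiteness indefinite -ut → tekhaohout.
Nasal assimilation: no change.
Apply vowel deletion: tekhaohout → tekhohut.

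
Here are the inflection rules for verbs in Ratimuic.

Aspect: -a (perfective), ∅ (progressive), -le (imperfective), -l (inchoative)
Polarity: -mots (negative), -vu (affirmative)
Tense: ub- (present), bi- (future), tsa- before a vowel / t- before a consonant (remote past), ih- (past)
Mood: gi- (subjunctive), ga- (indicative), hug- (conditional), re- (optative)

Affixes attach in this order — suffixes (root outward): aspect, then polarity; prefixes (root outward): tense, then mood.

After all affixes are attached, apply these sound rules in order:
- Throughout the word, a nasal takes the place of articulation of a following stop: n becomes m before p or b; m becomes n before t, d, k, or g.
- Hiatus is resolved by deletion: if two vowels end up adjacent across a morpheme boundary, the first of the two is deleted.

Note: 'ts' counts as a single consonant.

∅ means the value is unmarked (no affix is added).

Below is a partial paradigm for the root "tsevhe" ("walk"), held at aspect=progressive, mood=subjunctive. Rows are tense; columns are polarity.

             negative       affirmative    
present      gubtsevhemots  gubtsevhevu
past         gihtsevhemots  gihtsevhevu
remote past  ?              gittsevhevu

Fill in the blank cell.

gittsevhemots

aspect = progressive: zero marking, form stays tsevhe.
Attach tense remote past t- (before consonant 'ts') → ttsevhe.
Attach mood subjunctive gi- → gittsevhe.
Attach polarity negative -mots → gittsevhemots.
Nasal assimilation: no change.
Vowel deletion: no change.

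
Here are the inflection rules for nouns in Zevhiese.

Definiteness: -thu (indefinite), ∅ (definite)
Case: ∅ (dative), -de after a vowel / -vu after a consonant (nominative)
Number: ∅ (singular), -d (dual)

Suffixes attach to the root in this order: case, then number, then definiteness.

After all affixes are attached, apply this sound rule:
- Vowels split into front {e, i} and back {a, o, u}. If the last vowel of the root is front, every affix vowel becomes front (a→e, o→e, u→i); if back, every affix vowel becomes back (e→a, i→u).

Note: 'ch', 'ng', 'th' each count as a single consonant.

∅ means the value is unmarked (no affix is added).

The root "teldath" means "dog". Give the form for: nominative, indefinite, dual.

teldathvudthu

Attach case nominative -vu (after consonant 'th') → teldathvu.
Attach number dual -d → teldathvud.
Attach definiteness indefinite -thu → teldathvudthu.
Vowel harmony: no change.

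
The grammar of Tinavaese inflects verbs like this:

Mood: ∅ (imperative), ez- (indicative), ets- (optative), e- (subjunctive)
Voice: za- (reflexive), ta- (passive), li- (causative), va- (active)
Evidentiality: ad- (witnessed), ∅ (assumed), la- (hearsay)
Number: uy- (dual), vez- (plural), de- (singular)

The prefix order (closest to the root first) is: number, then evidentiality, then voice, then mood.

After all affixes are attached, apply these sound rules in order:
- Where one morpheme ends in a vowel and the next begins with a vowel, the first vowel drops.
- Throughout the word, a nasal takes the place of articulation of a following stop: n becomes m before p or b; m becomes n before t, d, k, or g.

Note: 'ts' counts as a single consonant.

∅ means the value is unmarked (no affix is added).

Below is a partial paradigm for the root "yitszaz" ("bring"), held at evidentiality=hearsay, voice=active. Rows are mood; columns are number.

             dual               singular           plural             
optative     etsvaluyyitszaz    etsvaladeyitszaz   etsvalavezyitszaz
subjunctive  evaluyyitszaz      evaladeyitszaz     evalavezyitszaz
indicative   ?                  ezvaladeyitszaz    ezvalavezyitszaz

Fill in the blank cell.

ezvaluyyitszaz

Attach number dual uy- → uyyitszaz.
Attach evidentiality hearsay la- → lauyyitszaz.
Attach voice active va- → valauyyitszaz.
Attach mood indicative ez- → ezvalauyyitszaz.
Apply vowel deletion: ezvalauyyitszaz → ezvaluyyitszaz.
Nasal assimilation: no change.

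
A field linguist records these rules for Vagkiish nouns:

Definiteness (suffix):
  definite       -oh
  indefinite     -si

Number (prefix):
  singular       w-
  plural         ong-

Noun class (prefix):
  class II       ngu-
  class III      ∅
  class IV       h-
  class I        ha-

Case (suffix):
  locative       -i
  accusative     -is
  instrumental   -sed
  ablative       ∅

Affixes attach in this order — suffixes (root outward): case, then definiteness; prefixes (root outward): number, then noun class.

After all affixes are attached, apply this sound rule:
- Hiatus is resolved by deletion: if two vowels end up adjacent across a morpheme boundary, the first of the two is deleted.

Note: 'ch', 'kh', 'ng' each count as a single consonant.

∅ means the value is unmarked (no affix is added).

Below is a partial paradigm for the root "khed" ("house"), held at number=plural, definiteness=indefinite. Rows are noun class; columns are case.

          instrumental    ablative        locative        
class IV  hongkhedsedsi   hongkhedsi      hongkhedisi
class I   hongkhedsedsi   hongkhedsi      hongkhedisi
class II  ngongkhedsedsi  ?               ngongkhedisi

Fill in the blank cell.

case = ablative: zero marking, form stays khed.
Attach number plural ong- → ongkhed.
Attach definiteness indefinite -si → ongkhedsi.
Attach noun class class II ngu- → nguongkhedsi.
Apply vowel deletion: nguongkhedsi → ngongkhedsi.

ngongkhedsi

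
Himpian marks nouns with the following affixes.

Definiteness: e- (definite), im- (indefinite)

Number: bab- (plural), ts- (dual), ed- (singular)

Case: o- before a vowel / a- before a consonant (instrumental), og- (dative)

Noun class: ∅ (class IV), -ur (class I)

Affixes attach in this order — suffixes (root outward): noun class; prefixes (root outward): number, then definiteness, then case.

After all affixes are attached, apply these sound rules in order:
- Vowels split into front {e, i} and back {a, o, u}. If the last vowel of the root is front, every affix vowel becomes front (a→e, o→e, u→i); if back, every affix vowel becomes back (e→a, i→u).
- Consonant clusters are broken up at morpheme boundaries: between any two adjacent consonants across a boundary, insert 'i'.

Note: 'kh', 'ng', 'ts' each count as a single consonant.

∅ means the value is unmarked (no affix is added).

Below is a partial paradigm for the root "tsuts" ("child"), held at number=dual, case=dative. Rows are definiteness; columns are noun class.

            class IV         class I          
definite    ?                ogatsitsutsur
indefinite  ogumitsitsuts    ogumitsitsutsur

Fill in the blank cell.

ogatsitsuts

Attach number dual ts- → tstsuts.
Attach definiteness definite e- → etstsuts.
noun class = class IV: zero marking, form stays etstsuts.
Attach case dative og- → ogetstsuts.
Apply vowel harmony: ogetstsuts → ogatstsuts.
Apply epenthesis: ogatstsuts → ogatsitsuts.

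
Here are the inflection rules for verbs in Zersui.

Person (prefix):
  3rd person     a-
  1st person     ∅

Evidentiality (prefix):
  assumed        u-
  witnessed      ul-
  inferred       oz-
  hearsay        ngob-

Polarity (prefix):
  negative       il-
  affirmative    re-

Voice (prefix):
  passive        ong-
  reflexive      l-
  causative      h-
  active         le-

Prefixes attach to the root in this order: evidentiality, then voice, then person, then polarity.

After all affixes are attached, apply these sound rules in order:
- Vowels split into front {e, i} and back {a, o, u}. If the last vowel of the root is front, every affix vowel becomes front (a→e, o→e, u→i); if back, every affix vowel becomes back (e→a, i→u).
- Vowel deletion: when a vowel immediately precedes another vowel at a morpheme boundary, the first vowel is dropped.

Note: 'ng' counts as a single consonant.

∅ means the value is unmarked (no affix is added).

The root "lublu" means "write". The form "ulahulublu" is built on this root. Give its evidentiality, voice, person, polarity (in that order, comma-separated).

Segment: il-a-h-u-lublu.
evidentiality: u- → assumed.
voice: h- → causative.
person: a- → 3rd person.
polarity: il- → negative.

assumed, causative, 3rd person, negative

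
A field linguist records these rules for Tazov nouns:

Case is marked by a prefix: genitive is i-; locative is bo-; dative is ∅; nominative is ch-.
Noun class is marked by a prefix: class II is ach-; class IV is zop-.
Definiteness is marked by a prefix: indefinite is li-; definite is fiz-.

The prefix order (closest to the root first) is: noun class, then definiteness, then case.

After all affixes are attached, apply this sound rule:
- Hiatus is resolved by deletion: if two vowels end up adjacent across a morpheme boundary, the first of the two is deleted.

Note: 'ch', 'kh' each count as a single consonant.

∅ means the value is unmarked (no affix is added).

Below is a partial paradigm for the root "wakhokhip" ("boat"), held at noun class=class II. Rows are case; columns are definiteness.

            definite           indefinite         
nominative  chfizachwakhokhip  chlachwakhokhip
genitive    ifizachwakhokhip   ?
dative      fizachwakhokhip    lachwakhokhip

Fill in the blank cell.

ilachwakhokhip

Attach noun class class II ach- → achwakhokhip.
Attach definiteness indefinite li- → liachwakhokhip.
Attach case genitive i- → iliachwakhokhip.
Apply vowel deletion: iliachwakhokhip → ilachwakhokhip.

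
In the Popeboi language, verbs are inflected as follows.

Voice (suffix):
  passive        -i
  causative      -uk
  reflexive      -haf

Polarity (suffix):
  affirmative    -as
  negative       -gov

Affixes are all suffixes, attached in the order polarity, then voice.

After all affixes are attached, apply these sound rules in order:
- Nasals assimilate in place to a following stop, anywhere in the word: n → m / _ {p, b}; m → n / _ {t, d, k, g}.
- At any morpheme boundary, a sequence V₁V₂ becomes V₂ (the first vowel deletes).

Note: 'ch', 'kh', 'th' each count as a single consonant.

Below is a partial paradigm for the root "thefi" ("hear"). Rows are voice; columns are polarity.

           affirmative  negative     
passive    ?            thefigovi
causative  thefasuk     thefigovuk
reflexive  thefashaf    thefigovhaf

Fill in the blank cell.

thefasi

Attach polarity affirmative -as → thefias.
Attach voice passive -i → thefiasi.
Nasal assimilation: no change.
Apply vowel deletion: thefiasi → thefasi.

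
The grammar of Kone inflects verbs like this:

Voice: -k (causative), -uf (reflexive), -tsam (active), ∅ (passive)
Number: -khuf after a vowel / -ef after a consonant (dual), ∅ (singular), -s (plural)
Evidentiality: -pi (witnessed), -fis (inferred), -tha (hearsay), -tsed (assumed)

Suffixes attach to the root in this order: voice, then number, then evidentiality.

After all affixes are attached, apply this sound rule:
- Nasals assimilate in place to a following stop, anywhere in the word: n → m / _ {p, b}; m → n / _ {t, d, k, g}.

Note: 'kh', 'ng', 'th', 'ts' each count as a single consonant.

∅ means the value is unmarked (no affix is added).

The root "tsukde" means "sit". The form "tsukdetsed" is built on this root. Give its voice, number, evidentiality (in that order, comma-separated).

Segment: tsukde-tsed.
voice: ∅ → passive.
number: ∅ → singular.
evidentiality: -tsed → assumed.

passive, singular, assumed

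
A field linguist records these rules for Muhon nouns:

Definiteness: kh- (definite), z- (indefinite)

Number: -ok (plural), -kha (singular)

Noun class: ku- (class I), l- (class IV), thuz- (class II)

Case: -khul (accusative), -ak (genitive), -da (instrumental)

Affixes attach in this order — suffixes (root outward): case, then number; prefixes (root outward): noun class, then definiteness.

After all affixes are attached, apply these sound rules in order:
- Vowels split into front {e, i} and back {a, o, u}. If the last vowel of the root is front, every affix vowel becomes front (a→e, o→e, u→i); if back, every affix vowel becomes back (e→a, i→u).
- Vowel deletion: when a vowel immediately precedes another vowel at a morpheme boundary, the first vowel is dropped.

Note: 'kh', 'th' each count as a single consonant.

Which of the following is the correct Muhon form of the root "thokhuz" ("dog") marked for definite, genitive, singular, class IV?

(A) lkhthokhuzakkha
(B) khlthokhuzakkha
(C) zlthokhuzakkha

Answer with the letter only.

Attach noun class class IV l- → lthokhuz.
Attach definiteness definite kh- → khlthokhuz.
Attach case genitive -ak → khlthokhuzak.
Attach number singular -kha → khlthokhuzakkha.
Vowel harmony: no change.
Vowel deletion: no change.
So the correct form is khlthokhuzakkha, option (B).
(A) lkhthokhuzakkha is wrong: it has the affixes in the wrong order.
(C) zlthokhuzakkha is wrong: it uses indefinite instead of definite for definiteness.

B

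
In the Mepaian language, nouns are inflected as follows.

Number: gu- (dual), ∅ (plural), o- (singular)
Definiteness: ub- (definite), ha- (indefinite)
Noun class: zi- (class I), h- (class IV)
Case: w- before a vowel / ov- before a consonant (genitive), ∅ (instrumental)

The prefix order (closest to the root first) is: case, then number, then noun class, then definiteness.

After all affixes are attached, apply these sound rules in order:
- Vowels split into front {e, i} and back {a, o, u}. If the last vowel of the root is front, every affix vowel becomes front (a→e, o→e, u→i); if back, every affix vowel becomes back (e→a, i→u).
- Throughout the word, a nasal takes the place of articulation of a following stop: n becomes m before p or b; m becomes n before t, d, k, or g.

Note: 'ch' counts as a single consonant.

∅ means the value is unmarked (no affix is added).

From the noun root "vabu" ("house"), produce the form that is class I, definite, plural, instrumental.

case = instrumental: zero marking, form stays vabu.
number = plural: zero marking, form stays vabu.
Attach noun class class I zi- → zivabu.
Attach definiteness definite ub- → ubzivabu.
Apply vowel harmony: ubzivabu → ubzuvabu.
Nasal assimilation: no change.

ubzuvabu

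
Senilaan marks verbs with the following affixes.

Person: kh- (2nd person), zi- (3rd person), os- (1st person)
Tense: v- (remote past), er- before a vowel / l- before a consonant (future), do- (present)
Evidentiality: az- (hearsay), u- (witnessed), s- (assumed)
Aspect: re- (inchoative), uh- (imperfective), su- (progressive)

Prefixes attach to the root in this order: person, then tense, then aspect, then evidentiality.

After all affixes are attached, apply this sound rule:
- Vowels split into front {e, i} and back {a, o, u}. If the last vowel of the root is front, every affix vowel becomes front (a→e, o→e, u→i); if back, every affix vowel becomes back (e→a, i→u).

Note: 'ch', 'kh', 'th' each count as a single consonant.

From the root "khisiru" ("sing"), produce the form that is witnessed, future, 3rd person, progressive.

Attach person 3rd person zi- → zikhisiru.
Attach tense future l- (before consonant 'z') → lzikhisiru.
Attach aspect progressive su- → sulzikhisiru.
Attach evidentiality witnessed u- → usulzikhisiru.
Apply vowel harmony: usulzikhisiru → usulzukhisiru.

usulzukhisiru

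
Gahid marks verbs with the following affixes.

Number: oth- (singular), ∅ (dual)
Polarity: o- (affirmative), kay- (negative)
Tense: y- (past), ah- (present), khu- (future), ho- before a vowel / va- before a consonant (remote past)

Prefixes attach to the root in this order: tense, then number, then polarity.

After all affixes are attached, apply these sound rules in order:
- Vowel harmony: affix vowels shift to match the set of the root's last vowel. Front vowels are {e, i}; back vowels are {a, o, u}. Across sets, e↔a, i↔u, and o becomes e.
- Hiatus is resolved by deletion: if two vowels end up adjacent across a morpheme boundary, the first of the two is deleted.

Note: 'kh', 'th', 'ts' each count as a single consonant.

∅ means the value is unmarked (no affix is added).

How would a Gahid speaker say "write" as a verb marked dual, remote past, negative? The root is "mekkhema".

kayvamekkhema

Attach tense remote past va- (before consonant 'm') → vamekkhema.
number = dual: zero marking, form stays vamekkhema.
Attach polarity negative kay- → kayvamekkhema.
Vowel harmony: no change.
Vowel deletion: no change.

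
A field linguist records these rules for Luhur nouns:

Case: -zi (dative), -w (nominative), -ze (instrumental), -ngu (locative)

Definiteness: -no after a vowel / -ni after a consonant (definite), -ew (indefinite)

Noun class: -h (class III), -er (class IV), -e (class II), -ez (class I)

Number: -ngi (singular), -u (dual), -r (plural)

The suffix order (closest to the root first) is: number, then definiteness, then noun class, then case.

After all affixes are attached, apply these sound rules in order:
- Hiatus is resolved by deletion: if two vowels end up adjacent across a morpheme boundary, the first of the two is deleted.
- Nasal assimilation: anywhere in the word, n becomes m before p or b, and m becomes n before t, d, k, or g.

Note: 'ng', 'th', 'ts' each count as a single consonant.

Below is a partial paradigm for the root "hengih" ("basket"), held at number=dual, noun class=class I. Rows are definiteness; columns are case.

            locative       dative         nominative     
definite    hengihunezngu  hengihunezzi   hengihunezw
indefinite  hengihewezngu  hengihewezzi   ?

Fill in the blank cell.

Attach number dual -u → hengihu.
Attach definiteness indefinite -ew → hengihuew.
Attach noun class class I -ez → hengihuewez.
Attach case nominative -w → hengihuewezw.
Apply vowel deletion: hengihuewezw → hengihewezw.
Nasal assimilation: no change.

hengihewezw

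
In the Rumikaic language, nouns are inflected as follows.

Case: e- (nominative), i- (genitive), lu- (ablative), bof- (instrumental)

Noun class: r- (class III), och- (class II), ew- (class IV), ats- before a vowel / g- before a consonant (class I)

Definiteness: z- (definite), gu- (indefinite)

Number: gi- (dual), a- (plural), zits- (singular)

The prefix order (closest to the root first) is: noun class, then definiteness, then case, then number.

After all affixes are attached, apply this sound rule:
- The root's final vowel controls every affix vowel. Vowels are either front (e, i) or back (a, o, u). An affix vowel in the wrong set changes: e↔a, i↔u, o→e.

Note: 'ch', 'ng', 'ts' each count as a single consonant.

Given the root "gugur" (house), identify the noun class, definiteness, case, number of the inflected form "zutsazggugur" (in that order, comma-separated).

Segment: zits-e-z-g-gugur.
noun class: ats/g- → class I.
definiteness: z- → definite.
case: e- → nominative.
number: zits- → singular.

class I, definite, nominative, singular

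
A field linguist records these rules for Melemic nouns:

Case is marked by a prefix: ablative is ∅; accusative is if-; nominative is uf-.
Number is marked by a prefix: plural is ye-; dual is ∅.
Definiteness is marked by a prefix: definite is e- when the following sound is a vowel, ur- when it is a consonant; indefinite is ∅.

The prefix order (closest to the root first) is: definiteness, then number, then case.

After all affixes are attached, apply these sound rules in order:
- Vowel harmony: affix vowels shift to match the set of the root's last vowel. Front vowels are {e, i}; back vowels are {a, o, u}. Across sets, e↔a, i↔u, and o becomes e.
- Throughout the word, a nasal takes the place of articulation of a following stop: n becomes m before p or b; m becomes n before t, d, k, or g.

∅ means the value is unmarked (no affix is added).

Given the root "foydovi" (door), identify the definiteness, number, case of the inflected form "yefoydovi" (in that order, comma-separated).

indefinite, plural, ablative

Segment: ye-foydovi.
definiteness: ∅ → indefinite.
number: ye- → plural.
case: ∅ → ablative.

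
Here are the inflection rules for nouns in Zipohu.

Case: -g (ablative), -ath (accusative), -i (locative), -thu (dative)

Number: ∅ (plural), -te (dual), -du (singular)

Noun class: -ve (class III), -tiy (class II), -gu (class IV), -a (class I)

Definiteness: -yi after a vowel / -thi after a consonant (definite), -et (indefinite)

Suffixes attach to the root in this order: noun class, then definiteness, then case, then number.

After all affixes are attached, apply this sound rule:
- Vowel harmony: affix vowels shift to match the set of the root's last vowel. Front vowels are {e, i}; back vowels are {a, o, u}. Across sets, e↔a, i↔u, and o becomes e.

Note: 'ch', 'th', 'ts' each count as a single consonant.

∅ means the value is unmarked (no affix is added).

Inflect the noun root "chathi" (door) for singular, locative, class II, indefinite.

chathitiyetidi

Attach noun class class II -tiy → chathitiy.
Attach definiteness indefinite -et → chathitiyet.
Attach case locative -i → chathitiyeti.
Attach number singular -du → chathitiyetidu.
Apply vowel harmony: chathitiyetidu → chathitiyetidi.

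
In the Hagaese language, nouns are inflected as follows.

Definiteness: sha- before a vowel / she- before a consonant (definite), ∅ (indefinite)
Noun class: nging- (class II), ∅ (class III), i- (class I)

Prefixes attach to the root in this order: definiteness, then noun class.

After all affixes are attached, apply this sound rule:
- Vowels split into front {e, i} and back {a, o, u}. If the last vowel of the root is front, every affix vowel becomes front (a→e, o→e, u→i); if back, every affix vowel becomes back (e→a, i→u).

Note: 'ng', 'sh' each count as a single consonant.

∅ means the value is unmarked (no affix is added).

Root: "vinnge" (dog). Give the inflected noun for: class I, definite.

ishevinnge

Attach definiteness definite she- (before consonant 'v') → shevinnge.
Attach noun class class I i- → ishevinnge.
Vowel harmony: no change.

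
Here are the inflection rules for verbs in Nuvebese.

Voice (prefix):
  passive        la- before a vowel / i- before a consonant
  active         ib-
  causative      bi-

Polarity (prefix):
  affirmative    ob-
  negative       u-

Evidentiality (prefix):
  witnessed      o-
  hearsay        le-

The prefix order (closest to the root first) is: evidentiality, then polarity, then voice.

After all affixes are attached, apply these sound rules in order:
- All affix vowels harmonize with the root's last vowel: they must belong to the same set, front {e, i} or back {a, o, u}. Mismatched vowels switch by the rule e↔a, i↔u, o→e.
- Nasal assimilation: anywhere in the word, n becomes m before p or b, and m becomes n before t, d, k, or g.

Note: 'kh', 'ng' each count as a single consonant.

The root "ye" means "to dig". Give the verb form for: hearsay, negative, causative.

Attach evidentiality hearsay le- → leye.
Attach polarity negative u- → uleye.
Attach voice causative bi- → biuleye.
Apply vowel harmony: biuleye → biileye.
Nasal assimilation: no change.

biileye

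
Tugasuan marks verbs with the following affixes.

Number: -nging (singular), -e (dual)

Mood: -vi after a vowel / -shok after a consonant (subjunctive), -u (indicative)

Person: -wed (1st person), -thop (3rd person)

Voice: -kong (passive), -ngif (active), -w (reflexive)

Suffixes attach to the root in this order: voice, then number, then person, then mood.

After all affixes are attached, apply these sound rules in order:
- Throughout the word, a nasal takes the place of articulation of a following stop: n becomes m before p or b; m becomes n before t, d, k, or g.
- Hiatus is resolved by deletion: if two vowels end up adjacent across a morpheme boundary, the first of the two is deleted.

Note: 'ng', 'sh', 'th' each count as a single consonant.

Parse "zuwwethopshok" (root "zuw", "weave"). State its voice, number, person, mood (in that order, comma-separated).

Segment: zuw-w-e-thop-shok.
voice: -w → reflexive.
number: -e → dual.
person: -thop → 3rd person.
mood: -vi/shok → subjunctive.

reflexive, dual, 3rd person, subjunctive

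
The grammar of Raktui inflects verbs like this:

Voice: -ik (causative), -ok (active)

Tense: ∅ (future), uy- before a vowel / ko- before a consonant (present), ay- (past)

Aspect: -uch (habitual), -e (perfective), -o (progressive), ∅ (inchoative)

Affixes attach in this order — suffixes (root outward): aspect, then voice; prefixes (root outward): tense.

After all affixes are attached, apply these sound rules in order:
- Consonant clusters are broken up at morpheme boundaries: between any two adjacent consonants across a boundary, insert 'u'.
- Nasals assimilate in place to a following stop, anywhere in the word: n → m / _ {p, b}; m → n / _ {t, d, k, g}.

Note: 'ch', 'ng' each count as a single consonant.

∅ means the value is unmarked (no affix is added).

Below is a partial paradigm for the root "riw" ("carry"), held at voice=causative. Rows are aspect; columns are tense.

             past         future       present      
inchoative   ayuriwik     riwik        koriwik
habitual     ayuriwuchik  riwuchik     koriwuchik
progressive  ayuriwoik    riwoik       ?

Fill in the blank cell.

Attach aspect progressive -o → riwo.
Attach voice causative -ik → riwoik.
Attach tense present ko- (before consonant 'r') → koriwoik.
Epenthesis: no change.
Nasal assimilation: no change.

koriwoik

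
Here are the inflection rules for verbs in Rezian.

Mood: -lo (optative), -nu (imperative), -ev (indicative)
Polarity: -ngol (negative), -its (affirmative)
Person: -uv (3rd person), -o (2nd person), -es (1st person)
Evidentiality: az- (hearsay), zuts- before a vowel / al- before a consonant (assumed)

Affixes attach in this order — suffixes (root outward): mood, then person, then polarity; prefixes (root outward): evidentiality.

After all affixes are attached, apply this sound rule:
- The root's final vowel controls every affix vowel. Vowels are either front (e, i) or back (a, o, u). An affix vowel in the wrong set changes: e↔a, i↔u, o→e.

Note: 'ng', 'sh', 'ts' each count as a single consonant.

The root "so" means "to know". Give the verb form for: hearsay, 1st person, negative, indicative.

azsoavasngol

Attach evidentiality hearsay az- → azso.
Attach mood indicative -ev → azsoev.
Attach person 1st person -es → azsoeves.
Attach polarity negative -ngol → azsoevesngol.
Apply vowel harmony: azsoevesngol → azsoavasngol.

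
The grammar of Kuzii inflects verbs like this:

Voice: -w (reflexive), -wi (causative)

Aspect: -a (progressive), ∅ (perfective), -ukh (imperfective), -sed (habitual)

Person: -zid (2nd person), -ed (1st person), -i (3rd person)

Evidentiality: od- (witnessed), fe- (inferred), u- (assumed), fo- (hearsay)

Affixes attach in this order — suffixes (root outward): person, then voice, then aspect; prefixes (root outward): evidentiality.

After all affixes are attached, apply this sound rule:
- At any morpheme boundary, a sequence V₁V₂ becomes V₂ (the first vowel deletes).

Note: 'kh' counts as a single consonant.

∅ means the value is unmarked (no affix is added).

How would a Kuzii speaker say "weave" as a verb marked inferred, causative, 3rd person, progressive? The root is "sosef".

fesosefiwa

Attach person 3rd person -i → sosefi.
Attach voice causative -wi → sosefiwi.
Attach aspect progressive -a → sosefiwia.
Attach evidentiality inferred fe- → fesosefiwia.
Apply vowel deletion: fesosefiwia → fesosefiwa.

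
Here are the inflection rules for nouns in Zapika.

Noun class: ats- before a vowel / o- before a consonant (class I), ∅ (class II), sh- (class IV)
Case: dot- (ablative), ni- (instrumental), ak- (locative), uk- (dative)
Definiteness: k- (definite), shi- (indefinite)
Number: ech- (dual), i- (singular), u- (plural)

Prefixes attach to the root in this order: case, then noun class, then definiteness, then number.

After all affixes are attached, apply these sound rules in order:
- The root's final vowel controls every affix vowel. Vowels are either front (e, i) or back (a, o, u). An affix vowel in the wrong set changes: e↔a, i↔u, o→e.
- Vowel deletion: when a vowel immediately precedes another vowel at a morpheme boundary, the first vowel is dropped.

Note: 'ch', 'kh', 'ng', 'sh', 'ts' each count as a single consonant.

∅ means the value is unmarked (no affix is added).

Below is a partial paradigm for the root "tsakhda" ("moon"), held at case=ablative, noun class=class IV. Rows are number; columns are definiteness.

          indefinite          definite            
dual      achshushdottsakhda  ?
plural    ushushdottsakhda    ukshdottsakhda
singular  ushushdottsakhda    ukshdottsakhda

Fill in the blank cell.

achkshdottsakhda

Attach case ablative dot- → dottsakhda.
Attach noun class class IV sh- → shdottsakhda.
Attach definiteness definite k- → kshdottsakhda.
Attach number dual ech- → echkshdottsakhda.
Apply vowel harmony: echkshdottsakhda → achkshdottsakhda.
Vowel deletion: no change.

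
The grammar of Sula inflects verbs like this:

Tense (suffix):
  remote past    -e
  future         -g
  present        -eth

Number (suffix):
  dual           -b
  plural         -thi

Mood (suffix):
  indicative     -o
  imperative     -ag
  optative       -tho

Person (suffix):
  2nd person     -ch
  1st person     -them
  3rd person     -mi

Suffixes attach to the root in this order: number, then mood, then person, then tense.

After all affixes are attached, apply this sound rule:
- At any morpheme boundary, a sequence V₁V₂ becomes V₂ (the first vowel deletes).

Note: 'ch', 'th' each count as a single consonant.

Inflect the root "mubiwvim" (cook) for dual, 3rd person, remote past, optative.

mubiwvimbthome

Attach number dual -b → mubiwvimb.
Attach mood optative -tho → mubiwvimbtho.
Attach person 3rd person -mi → mubiwvimbthomi.
Attach tense remote past -e → mubiwvimbthomie.
Apply vowel deletion: mubiwvimbthomie → mubiwvimbthome.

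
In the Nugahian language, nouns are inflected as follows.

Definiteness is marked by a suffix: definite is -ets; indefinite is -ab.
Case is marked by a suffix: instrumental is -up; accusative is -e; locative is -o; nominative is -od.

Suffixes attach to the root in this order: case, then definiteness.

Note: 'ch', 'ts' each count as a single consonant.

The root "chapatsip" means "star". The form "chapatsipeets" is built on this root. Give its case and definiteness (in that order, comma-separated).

Segment: chapatsip-e-ets.
case: -e → accusative.
definiteness: -ets → definite.

accusative, definite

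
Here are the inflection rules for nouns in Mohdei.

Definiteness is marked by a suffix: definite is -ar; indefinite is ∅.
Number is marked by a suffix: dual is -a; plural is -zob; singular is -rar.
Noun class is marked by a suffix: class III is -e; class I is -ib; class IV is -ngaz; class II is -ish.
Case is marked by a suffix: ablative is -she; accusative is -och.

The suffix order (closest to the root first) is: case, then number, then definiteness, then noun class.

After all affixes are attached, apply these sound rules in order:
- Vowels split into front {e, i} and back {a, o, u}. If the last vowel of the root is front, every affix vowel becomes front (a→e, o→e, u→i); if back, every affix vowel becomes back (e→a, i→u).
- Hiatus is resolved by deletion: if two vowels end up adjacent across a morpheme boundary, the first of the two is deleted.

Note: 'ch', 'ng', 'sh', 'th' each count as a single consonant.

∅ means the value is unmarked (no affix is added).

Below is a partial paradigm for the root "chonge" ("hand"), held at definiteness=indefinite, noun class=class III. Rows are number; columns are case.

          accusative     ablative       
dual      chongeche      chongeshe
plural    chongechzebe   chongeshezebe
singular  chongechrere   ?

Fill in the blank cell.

chongesherere

Attach case ablative -she → chongeshe.
Attach number singular -rar → chongesherar.
definiteness = indefinite: zero marking, form stays chongesherar.
Attach noun class class III -e → chongesherare.
Apply vowel harmony: chongesherare → chongesherere.
Vowel deletion: no change.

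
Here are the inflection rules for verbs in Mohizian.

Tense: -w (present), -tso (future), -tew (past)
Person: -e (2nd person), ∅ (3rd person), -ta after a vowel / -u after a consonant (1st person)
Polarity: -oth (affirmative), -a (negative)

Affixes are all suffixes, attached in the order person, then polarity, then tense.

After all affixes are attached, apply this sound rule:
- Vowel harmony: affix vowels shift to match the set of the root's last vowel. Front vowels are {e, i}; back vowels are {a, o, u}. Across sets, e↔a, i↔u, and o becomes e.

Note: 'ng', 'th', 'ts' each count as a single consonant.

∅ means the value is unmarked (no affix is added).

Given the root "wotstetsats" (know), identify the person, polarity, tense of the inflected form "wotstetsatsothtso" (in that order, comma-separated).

3rd person, affirmative, future

Segment: wotstetsats-oth-tso.
person: ∅ → 3rd person.
polarity: -oth → affirmative.
tense: -tso → future.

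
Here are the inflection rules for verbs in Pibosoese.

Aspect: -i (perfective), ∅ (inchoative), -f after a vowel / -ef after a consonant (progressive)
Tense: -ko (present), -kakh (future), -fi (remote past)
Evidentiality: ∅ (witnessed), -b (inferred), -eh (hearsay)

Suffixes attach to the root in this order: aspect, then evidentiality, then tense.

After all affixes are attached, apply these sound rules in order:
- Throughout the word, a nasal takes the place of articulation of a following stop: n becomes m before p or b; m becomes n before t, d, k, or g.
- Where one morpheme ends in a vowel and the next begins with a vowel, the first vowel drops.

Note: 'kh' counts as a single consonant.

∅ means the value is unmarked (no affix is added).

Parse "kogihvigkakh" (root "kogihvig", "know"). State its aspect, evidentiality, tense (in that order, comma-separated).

inchoative, witnessed, future

Segment: kogihvig-kakh.
aspect: ∅ → inchoative.
evidentiality: ∅ → witnessed.
tense: -kakh → future.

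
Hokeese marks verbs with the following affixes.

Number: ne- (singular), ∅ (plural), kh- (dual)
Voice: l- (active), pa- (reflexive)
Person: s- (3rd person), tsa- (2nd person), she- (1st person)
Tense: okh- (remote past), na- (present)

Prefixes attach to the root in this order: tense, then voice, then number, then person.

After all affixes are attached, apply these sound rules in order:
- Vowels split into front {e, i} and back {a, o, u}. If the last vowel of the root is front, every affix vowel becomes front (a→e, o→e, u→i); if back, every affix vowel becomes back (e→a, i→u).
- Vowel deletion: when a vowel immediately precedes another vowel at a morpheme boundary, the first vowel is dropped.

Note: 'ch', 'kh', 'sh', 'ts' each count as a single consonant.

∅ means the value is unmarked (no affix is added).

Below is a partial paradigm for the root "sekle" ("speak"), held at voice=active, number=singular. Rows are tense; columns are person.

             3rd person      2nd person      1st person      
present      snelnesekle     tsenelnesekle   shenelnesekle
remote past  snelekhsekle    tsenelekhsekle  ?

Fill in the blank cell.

Attach tense remote past okh- → okhsekle.
Attach voice active l- → lokhsekle.
Attach number singular ne- → nelokhsekle.
Attach person 1st person she- → shenelokhsekle.
Apply vowel harmony: shenelokhsekle → shenelekhsekle.
Vowel deletion: no change.

shenelekhsekle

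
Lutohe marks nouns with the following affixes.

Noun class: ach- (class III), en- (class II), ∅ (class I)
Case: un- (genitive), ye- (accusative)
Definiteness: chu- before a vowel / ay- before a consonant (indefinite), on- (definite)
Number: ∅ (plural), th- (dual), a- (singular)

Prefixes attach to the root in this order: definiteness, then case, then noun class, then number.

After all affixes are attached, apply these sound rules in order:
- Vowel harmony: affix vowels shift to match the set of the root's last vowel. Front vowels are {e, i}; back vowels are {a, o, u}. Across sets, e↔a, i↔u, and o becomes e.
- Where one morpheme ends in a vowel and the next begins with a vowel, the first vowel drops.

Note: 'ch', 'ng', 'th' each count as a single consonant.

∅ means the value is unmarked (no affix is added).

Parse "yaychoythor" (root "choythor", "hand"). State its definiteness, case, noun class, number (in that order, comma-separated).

Segment: ye-ay-choythor.
definiteness: chu/ay- → indefinite.
case: ye- → accusative.
noun class: ∅ → class I.
number: ∅ → plural.

indefinite, accusative, class I, plural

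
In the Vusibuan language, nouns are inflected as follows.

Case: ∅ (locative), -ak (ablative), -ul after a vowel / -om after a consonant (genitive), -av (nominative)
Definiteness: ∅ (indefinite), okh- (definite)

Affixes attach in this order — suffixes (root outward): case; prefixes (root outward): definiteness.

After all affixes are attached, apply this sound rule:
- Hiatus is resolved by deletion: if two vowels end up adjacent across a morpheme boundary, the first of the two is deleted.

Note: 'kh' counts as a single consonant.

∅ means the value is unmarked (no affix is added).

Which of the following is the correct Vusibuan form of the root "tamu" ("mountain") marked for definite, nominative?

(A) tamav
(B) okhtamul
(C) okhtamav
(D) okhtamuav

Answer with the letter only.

C

Attach definiteness definite okh- → okhtamu.
Attach case nominative -av → okhtamuav.
Apply vowel deletion: okhtamuav → okhtamav.
So the correct form is okhtamav, option (C).
(D) okhtamuav is wrong: it fails to apply the sound rule(s).
(A) tamav is wrong: it uses indefinite instead of definite for definiteness.
(B) okhtamul is wrong: it uses genitive instead of nominative for case.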